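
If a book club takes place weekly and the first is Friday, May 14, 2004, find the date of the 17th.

September 3, 2004

The 17th occurrence is 16 intervals after the first: 16 × 7 = 112 days after May 14, 2004.
May has 31 days — 17 days to the end of May leaves 95.
June has 30 days (65 left).
July has 31 days (34 left).
August has 31 days (3 left).
3 days into September → September 3, 2004.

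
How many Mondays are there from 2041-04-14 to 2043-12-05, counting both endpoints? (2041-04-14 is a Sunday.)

138

2041-04-14 is a Sunday; the first Monday on or after it is 2041-04-15 (1 day later).
From 2041-04-15 to 2043-12-05: 260 + 365 + 339 = 964 days (rest of 2041, 2042, to 2043-12-05 in 2043).
964 ÷ 7 = 137 full weeks with remainder 5, so 137 more Mondays after the first → 138.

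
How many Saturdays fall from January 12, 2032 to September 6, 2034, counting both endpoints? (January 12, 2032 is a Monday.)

138

January 12, 2032 is a Monday; the first Saturday on or after it is January 17, 2032 (5 days later).
From January 17, 2032 to September 6, 2034: 349 + 365 + 249 = 963 days (rest of 2032, 2033, to September 6, 2034 in 2034).
963 ÷ 7 = 137 full weeks with remainder 4, so 137 more Saturdays after the first → 138.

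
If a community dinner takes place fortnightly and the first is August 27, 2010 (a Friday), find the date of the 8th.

December 3, 2010

The 8th occurrence is 7 intervals after the first: 7 × 14 = 98 days after August 27, 2010.
August has 31 days — 4 days to the end of August leaves 94.
September has 30 days (64 left).
October has 31 days (33 left).
November has 30 days (3 left).
3 days into December → December 3, 2010.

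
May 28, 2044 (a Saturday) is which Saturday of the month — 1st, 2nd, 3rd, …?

4th

Day 28 falls in week ⌈28/7⌉ of the month.
Days 1–7 hold the 1st Saturday, 8–14 the 2nd, 15–21 the 3rd, 22–28 the 4th, 29–31 the 5th.
28 is in the range for the 4th.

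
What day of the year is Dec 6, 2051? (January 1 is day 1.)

340

Days in months before Dec: 31 + 28 + 31 + 30 + 31 + 30 + 31 + 31 + 30 + 31 + 30 = 334.
Plus 6 days into Dec → day 340.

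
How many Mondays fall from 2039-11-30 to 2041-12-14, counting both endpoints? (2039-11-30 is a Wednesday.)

106

2039-11-30 is a Wednesday; the first Monday on or after it is 2039-12-05 (5 days later).
From 2039-12-05 to 2041-12-14: 26 + 366 + 348 = 740 days (rest of 2039, 2040, to 2041-12-14 in 2041).
740 ÷ 7 = 105 full weeks with remainder 5, so 105 more Mondays after the first → 106.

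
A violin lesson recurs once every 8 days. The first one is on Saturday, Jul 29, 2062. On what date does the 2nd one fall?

Aug 6, 2062

The 2nd occurrence is 1 interval after the first: 1 × 8 = 8 days after Jul 29, 2062.
Jul has 31 days — 2 days to the end of Jul leaves 6.
6 days into Aug → Aug 6, 2062.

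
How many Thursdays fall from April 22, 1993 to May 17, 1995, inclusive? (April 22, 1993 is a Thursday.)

April 22, 1993 is a Thursday; the first Thursday on or after it is April 22, 1993.
From April 22, 1993 to May 17, 1995: 253 + 365 + 137 = 755 days (rest of 1993, 1994, to May 17, 1995 in 1995).
755 ÷ 7 = 107 full weeks with remainder 6, so 107 more Thursdays after the first → 108.

108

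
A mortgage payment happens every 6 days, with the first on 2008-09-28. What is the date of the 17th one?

2009-01-02

The 17th occurrence is 16 intervals after the first: 16 × 6 = 96 days after 2008-09-28.
September has 30 days — 2 days to the end of September leaves 94.
October has 31 days (63 left).
November has 30 days (33 left).
December has 31 days (2 left).
2 days into January → 2009-01-02.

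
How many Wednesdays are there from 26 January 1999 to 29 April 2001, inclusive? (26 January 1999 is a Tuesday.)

118

26 January 1999 is a Tuesday; the first Wednesday on or after it is 27 January 1999 (1 day later).
From 27 January 1999 to 29 April 2001: 338 + 366 + 119 = 823 days (rest of 1999, 2000, to 29 April 2001 in 2001).
823 ÷ 7 = 117 full weeks with remainder 4, so 117 more Wednesdays after the first → 118.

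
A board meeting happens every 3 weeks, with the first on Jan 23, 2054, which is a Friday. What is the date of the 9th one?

Jul 10, 2054

The 9th occurrence is 8 intervals after the first: 8 × 21 = 168 days after Jan 23, 2054.
Jan has 31 days — 8 days to the end of Jan leaves 160.
Feb has 28 days (132 left).
Mar has 31 days (101 left).
Apr has 30 days (71 left).
May has 31 days (40 left).
Jun has 30 days (10 left).
10 days into Jul → Jul 10, 2054.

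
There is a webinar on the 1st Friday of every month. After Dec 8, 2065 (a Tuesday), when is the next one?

Dec 2065 starts on a Tuesday, so its 1st Friday is Dec 4, 2065 (3 days in).
That is not after Dec 8, 2065, so look at Jan 2066.
Jan 2066 starts on a Friday, so its 1st Friday is Jan 1, 2066.

Jan 1, 2066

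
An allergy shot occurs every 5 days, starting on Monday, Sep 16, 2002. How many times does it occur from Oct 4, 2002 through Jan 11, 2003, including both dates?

Occurrences land 5·i days after Sep 16, 2002 for i = 0, 1, 2, …
Oct 4, 2002 is 18 days after the start; 18 ÷ 5 = 3 remainder 3; since the remainder is 3, round up to i = 4. First occurrence in the window: #5 on Oct 6, 2002 (4×5 = 20 days in).
Jan 11, 2003 is 117 days after the start; 117 ÷ 5 = 23 remainder 2. Last occurrence in the window: #24 on Jan 9, 2003.
Occurrences #5 through #24: 20 in total.

20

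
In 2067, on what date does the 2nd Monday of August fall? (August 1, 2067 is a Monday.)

August 2067 begins on a Monday, so the first Monday is August 1.
The 2nd Monday is 1 weeks later: 1 + 7 = 8.

August 8, 2067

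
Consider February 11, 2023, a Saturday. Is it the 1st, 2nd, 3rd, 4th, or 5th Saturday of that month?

2nd

Day 11 falls in week ⌈11/7⌉ of the month.
Days 1–7 hold the 1st Saturday, 8–14 the 2nd, 15–21 the 3rd, 22–28 the 4th, 29–31 the 5th.
11 is in the range for the 2nd.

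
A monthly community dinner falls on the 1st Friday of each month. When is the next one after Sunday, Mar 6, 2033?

Mar 2033 starts on a Tuesday, so its 1st Friday is Mar 4, 2033 (3 days in).
That is not after Mar 6, 2033, so look at Apr 2033.
Apr 2033 starts on a Friday, so its 1st Friday is Apr 1, 2033.

Apr 1, 2033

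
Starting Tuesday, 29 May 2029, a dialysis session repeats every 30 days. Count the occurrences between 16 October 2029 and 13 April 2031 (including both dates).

18

Occurrences land 30·i days after 29 May 2029 for i = 0, 1, 2, …
16 October 2029 is 140 days after the start; 140 ÷ 30 = 4 remainder 20; since the remainder is 20, round up to i = 5. First occurrence in the window: #6 on 26 October 2029 (5×30 = 150 days in).
13 April 2031 is 684 days after the start; 684 ÷ 30 = 22 remainder 24. Last occurrence in the window: #23 on 20 March 2031.
Occurrences #6 through #23: 18 in total.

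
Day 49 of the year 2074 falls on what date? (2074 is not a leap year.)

January has 31 days (49 − 31 = 18 remain).
18 into February → February 18.

18 February 2074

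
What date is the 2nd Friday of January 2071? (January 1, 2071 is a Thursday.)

January 2071 begins on a Thursday, so the first Friday is January 2 (1 day later).
The 2nd Friday is 1 weeks later: 2 + 7 = 9.

2071-01-09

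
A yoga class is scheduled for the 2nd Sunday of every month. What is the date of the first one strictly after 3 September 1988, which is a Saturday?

11 September 1988

September 1988 starts on a Thursday; its first Sunday is the 4th, so the 2nd Sunday is the 11th — 11 September 1988.
11 September 1988 is after 3 September 1988, so that is the next one.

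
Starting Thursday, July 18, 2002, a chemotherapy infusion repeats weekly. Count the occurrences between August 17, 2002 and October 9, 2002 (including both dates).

7

Occurrences land 7·i days after July 18, 2002 for i = 0, 1, 2, …
August 17, 2002 is 30 days after the start; 30 ÷ 7 = 4 remainder 2; since the remainder is 2, round up to i = 5. First occurrence in the window: #6 on August 22, 2002 (5×7 = 35 days in).
October 9, 2002 is 83 days after the start; 83 ÷ 7 = 11 remainder 6. Last occurrence in the window: #12 on October 3, 2002.
Occurrences #6 through #12: 7 in total.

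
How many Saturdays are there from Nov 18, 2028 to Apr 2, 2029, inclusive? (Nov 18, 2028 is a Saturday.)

20

Nov 18, 2028 is a Saturday; the first Saturday on or after it is Nov 18, 2028.
From Nov 18, 2028 to Apr 2, 2029: 12 + 31 + 31 + 28 + 31 + 2 = 135 days (rest of Nov, Dec, Jan, Feb, Mar, Apr).
135 ÷ 7 = 19 full weeks with remainder 2, so 19 more Saturdays after the first → 20.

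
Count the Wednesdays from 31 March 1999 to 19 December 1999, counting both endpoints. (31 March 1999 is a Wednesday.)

31 March 1999 is a Wednesday; the first Wednesday on or after it is 31 March 1999.
From 31 March 1999 to 19 December 1999: 0 + 30 + 31 + 30 + 31 + 31 + 30 + 31 + 30 + 19 = 263 days (rest of March, April, May, June, July, August, September, October, November, December).
263 ÷ 7 = 37 full weeks with remainder 4, so 37 more Wednesdays after the first → 38.

38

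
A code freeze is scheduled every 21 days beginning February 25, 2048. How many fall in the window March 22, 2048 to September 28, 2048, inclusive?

9

Occurrences land 21·i days after February 25, 2048 for i = 0, 1, 2, …
March 22, 2048 is 26 days after the start; 26 ÷ 21 = 1 remainder 5; since the remainder is 5, round up to i = 2. First occurrence in the window: #3 on April 7, 2048 (2×21 = 42 days in).
September 28, 2048 is 216 days after the start; 216 ÷ 21 = 10 remainder 6. Last occurrence in the window: #11 on September 22, 2048.
Occurrences #3 through #11: 9 in total.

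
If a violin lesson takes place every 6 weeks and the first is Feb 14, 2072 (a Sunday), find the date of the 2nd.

The 2nd occurrence is 1 interval after the first: 1 × 42 = 42 days after Feb 14, 2072.
Feb has 29 days — 15 days to the end of Feb leaves 27.
27 days into Mar → Mar 27, 2072.

Mar 27, 2072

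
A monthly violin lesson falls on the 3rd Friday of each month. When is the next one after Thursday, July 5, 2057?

July 2057 starts on a Sunday; its first Friday is the 6th, so the 3rd Friday is the 20th — July 20, 2057.
July 20, 2057 is after July 5, 2057, so that is the next one.

July 20, 2057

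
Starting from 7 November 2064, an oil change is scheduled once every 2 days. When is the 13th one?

1 December 2064

The 13th occurrence is 12 intervals after the first: 12 × 2 = 24 days after 7 November 2064.
November has 30 days — 23 days to the end of November leaves 1.
1 day into December → 1 December 2064.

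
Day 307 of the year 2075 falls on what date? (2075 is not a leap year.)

November 3, 2075

January has 31 days (307 − 31 = 276 remain).
February has 28 days (276 − 28 = 248 remain).
March has 31 days (248 − 31 = 217 remain).
April has 30 days (217 − 30 = 187 remain).
May has 31 days (187 − 31 = 156 remain).
June has 30 days (156 − 30 = 126 remain).
July has 31 days (126 − 31 = 95 remain).
August has 31 days (95 − 31 = 64 remain).
September has 30 days (64 − 30 = 34 remain).
October has 31 days (34 − 31 = 3 remain).
3 into November → November 3.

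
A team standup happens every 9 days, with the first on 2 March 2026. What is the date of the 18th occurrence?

The 18th occurrence is 17 intervals after the first: 17 × 9 = 153 days after 2 March 2026.
March has 31 days — 29 days to the end of March leaves 124.
April has 30 days (94 left).
May has 31 days (63 left).
June has 30 days (33 left).
July has 31 days (2 left).
2 days into August → 2 August 2026.

2 August 2026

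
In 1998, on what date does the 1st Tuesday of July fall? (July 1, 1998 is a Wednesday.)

July 1998 begins on a Wednesday, so the first Tuesday is July 7 (6 days later).

1998-07-07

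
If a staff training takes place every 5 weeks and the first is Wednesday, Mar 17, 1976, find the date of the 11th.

Mar 2, 1977

The 11th occurrence is 10 intervals after the first: 10 × 35 = 350 days after Mar 17, 1976.
Mar has 31 days — 14 days to the end of Mar leaves 336.
Apr has 30 days (306 left).
May has 31 days (275 left).
Jun has 30 days (245 left).
Jul has 31 days (214 left).
Aug has 31 days (183 left).
Sep has 30 days (153 left).
Oct has 31 days (122 left).
Nov has 30 days (92 left).
Dec has 31 days (61 left).
Jan has 31 days (30 left).
Feb has 28 days (2 left).
2 days into Mar → Mar 2, 1977.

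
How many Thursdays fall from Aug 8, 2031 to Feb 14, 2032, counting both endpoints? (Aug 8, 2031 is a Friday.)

27

Aug 8, 2031 is a Friday; the first Thursday on or after it is Aug 14, 2031 (6 days later).
From Aug 14, 2031 to Feb 14, 2032: 17 + 30 + 31 + 30 + 31 + 31 + 14 = 184 days (rest of Aug, Sep, Oct, Nov, Dec, Jan, Feb).
184 ÷ 7 = 26 full weeks with remainder 2, so 26 more Thursdays after the first → 27.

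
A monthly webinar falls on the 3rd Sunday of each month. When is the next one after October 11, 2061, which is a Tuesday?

October 16, 2061

October 2061 starts on a Saturday; its first Sunday is the 2nd, so the 3rd Sunday is the 16th — October 16, 2061.
October 16, 2061 is after October 11, 2061, so that is the next one.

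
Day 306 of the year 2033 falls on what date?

2 November 2033

January has 31 days (306 − 31 = 275 remain).
February has 28 days (275 − 28 = 247 remain).
March has 31 days (247 − 31 = 216 remain).
April has 30 days (216 − 30 = 186 remain).
May has 31 days (186 − 31 = 155 remain).
June has 30 days (155 − 30 = 125 remain).
July has 31 days (125 − 31 = 94 remain).
August has 31 days (94 − 31 = 63 remain).
September has 30 days (63 − 30 = 33 remain).
October has 31 days (33 − 31 = 2 remain).
2 into November → November 2.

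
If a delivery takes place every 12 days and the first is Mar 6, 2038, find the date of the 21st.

The 21st occurrence is 20 intervals after the first: 20 × 12 = 240 days after Mar 6, 2038.
Mar has 31 days — 25 days to the end of Mar leaves 215.
Apr has 30 days (185 left).
May has 31 days (154 left).
Jun has 30 days (124 left).
Jul has 31 days (93 left).
Aug has 31 days (62 left).
Sep has 30 days (32 left).
Oct has 31 days (1 left).
1 day into Nov → Nov 1, 2038.

Nov 1, 2038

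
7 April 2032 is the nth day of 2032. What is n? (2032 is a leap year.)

Days in months before April: 31 + 29 + 31 = 91.
Plus 7 days into April → day 98.

98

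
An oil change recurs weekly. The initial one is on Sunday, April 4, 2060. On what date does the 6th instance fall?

The 6th occurrence is 5 intervals after the first: 5 × 7 = 35 days after April 4, 2060.
April has 30 days — 26 days to the end of April leaves 9.
9 days into May → May 9, 2060.

May 9, 2060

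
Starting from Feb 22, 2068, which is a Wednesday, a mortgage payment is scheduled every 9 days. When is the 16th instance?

Jul 6, 2068

The 16th occurrence is 15 intervals after the first: 15 × 9 = 135 days after Feb 22, 2068.
Feb has 29 days — 7 days to the end of Feb leaves 128.
Mar has 31 days (97 left).
Apr has 30 days (67 left).
May has 31 days (36 left).
Jun has 30 days (6 left).
6 days into Jul → Jul 6, 2068.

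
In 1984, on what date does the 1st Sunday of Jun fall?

Jun 3, 1984

Jun 1984 begins on a Friday, so the first Sunday is Jun 3 (2 days later).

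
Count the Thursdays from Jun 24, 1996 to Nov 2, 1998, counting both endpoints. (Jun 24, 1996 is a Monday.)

123

Jun 24, 1996 is a Monday; the first Thursday on or after it is Jun 27, 1996 (3 days later).
From Jun 27, 1996 to Nov 2, 1998: 187 + 365 + 306 = 858 days (rest of 1996, 1997, to Nov 2, 1998 in 1998).
858 ÷ 7 = 122 full weeks with remainder 4, so 122 more Thursdays after the first → 123.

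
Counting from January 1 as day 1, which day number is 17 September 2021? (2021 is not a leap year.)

Days in months before September: 31 + 28 + 31 + 30 + 31 + 30 + 31 + 31 = 243.
Plus 17 days into September → day 260.

260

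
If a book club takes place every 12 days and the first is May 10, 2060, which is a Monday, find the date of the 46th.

November 1, 2061

The 46th occurrence is 45 intervals after the first: 45 × 12 = 540 days after May 10, 2060.
May has 31 days — 21 days to the end of May leaves 519.
From end of May to end of 2060 is 214 days (305 left).
January has 31 days (274 left).
February has 28 days (246 left).
March has 31 days (215 left).
April has 30 days (185 left).
May has 31 days (154 left).
June has 30 days (124 left).
July has 31 days (93 left).
August has 31 days (62 left).
September has 30 days (32 left).
October has 31 days (1 left).
1 day into November → November 1, 2061.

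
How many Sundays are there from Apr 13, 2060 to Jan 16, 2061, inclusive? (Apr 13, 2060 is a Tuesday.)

40

Apr 13, 2060 is a Tuesday; the first Sunday on or after it is Apr 18, 2060 (5 days later).
From Apr 18, 2060 to Jan 16, 2061: 12 + 31 + 30 + 31 + 31 + 30 + 31 + 30 + 31 + 16 = 273 days (rest of Apr, May, Jun, Jul, Aug, Sep, Oct, Nov, Dec, Jan).
273 ÷ 7 = 39 full weeks with remainder 0, so 39 more Sundays after the first → 40.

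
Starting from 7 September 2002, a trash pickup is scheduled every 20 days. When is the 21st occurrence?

12 October 2003

The 21st occurrence is 20 intervals after the first: 20 × 20 = 400 days after 7 September 2002.
September has 30 days — 23 days to the end of September leaves 377.
October has 31 days (346 left).
November has 30 days (316 left).
December has 31 days (285 left).
January has 31 days (254 left).
February has 28 days (226 left).
March has 31 days (195 left).
April has 30 days (165 left).
May has 31 days (134 left).
June has 30 days (104 left).
July has 31 days (73 left).
August has 31 days (42 left).
September has 30 days (12 left).
12 days into October → 12 October 2003.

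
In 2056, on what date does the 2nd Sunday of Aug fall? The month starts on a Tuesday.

Aug 2056 begins on a Tuesday, so the first Sunday is Aug 6 (5 days later).
The 2nd Sunday is 1 weeks later: 6 + 7 = 13.

Aug 13, 2056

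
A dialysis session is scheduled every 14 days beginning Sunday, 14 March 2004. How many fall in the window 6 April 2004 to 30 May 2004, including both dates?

Occurrences land 14·i days after 14 March 2004 for i = 0, 1, 2, …
6 April 2004 is 23 days after the start; 23 ÷ 14 = 1 remainder 9; since the remainder is 9, round up to i = 2. First occurrence in the window: #3 on 11 April 2004 (2×14 = 28 days in).
30 May 2004 is 77 days after the start; 77 ÷ 14 = 5 remainder 7. Last occurrence in the window: #6 on 23 May 2004.
Occurrences #3 through #6: 4 in total.

4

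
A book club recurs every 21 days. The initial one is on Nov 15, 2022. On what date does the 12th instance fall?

Jul 4, 2023

The 12th occurrence is 11 intervals after the first: 11 × 21 = 231 days after Nov 15, 2022.
Nov has 30 days — 15 days to the end of Nov leaves 216.
Dec has 31 days (185 left).
Jan has 31 days (154 left).
Feb has 28 days (126 left).
Mar has 31 days (95 left).
Apr has 30 days (65 left).
May has 31 days (34 left).
Jun has 30 days (4 left).
4 days into Jul → Jul 4, 2023.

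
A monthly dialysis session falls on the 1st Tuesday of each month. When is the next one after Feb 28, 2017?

Feb 2017 starts on a Wednesday, so its 1st Tuesday is Feb 7, 2017 (6 days in).
That is not after Feb 28, 2017, so look at Mar 2017.
Mar 2017 starts on a Wednesday, so its 1st Tuesday is Mar 7, 2017 (6 days in).

Mar 7, 2017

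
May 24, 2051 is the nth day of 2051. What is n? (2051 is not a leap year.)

Days in months before May: 31 + 28 + 31 + 30 = 120.
Plus 24 days into May → day 144.

144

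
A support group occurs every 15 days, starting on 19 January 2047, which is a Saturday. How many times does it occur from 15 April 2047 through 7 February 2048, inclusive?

20

Occurrences land 15·i days after 19 January 2047 for i = 0, 1, 2, …
15 April 2047 is 86 days after the start; 86 ÷ 15 = 5 remainder 11; since the remainder is 11, round up to i = 6. First occurrence in the window: #7 on 19 April 2047 (6×15 = 90 days in).
7 February 2048 is 384 days after the start; 384 ÷ 15 = 25 remainder 9. Last occurrence in the window: #26 on 29 January 2048.
Occurrences #7 through #26: 20 in total.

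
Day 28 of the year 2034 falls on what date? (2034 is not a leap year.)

28 into Jan → Jan 28.

Jan 28, 2034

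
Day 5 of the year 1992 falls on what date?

1992-01-05

5 into January → January 5.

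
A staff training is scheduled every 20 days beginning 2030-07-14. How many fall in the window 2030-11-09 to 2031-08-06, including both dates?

14

Occurrences land 20·i days after 2030-07-14 for i = 0, 1, 2, …
2030-11-09 is 118 days after the start; 118 ÷ 20 = 5 remainder 18; since the remainder is 18, round up to i = 6. First occurrence in the window: #7 on 2030-11-11 (6×20 = 120 days in).
2031-08-06 is 388 days after the start; 388 ÷ 20 = 19 remainder 8. Last occurrence in the window: #20 on 2031-07-29.
Occurrences #7 through #20: 14 in total.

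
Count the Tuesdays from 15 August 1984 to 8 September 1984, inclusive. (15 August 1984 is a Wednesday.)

15 August 1984 is a Wednesday; the first Tuesday on or after it is 21 August 1984 (6 days later).
From 21 August 1984 to 8 September 1984: 10 + 8 = 18 days (rest of August, September).
18 ÷ 7 = 2 full weeks with remainder 4, so 2 more Tuesdays after the first → 3.

3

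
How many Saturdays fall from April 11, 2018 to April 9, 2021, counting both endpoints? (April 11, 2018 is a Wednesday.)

156

April 11, 2018 is a Wednesday; the first Saturday on or after it is April 14, 2018 (3 days later).
From April 14, 2018 to April 9, 2021: 261 + 365 + 366 + 99 = 1091 days (rest of 2018, 2019, 2020, to April 9, 2021 in 2021).
1091 ÷ 7 = 155 full weeks with remainder 6, so 155 more Saturdays after the first → 156.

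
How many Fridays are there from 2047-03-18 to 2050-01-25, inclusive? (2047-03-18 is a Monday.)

2047-03-18 is a Monday; the first Friday on or after it is 2047-03-22 (4 days later).
From 2047-03-22 to 2050-01-25: 284 + 366 + 365 + 25 = 1040 days (rest of 2047, 2048, 2049, to 2050-01-25 in 2050).
1040 ÷ 7 = 148 full weeks with remainder 4, so 148 more Fridays after the first → 149.

149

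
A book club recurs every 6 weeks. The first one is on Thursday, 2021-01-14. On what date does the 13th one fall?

2022-06-02

The 13th occurrence is 12 intervals after the first: 12 × 42 = 504 days after 2021-01-14.
January has 31 days — 17 days to the end of January leaves 487.
From end of January to end of 2021 is 334 days (153 left).
January has 31 days (122 left).
February has 28 days (94 left).
March has 31 days (63 left).
April has 30 days (33 left).
May has 31 days (2 left).
2 days into June → 2022-06-02.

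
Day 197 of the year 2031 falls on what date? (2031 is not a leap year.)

Jul 16, 2031

Jan has 31 days (197 − 31 = 166 remain).
Feb has 28 days (166 − 28 = 138 remain).
Mar has 31 days (138 − 31 = 107 remain).
Apr has 30 days (107 − 30 = 77 remain).
May has 31 days (77 − 31 = 46 remain).
Jun has 30 days (46 − 30 = 16 remain).
16 into Jul → Jul 16.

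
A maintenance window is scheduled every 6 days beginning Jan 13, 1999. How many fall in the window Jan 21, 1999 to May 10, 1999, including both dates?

18

Occurrences land 6·i days after Jan 13, 1999 for i = 0, 1, 2, …
Jan 21, 1999 is 8 days after the start; 8 ÷ 6 = 1 remainder 2; since the remainder is 2, round up to i = 2. First occurrence in the window: #3 on Jan 25, 1999 (2×6 = 12 days in).
May 10, 1999 is 117 days after the start; 117 ÷ 6 = 19 remainder 3. Last occurrence in the window: #20 on May 7, 1999.
Occurrences #3 through #20: 18 in total.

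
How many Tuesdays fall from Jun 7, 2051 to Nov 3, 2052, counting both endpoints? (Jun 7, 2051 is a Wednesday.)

Jun 7, 2051 is a Wednesday; the first Tuesday on or after it is Jun 13, 2051 (6 days later).
From Jun 13, 2051 to Nov 3, 2052: 201 + 308 = 509 days (rest of 2051, to Nov 3, 2052 in 2052).
509 ÷ 7 = 72 full weeks with remainder 5, so 72 more Tuesdays after the first → 73.

73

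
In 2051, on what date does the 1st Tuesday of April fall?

4 April 2051

April 2051 begins on a Saturday, so the first Tuesday is April 4 (3 days later).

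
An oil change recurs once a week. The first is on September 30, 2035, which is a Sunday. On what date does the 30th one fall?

April 20, 2036

The 30th occurrence is 29 intervals after the first: 29 × 7 = 203 days after September 30, 2035.
September has 30 days — 0 days to the end of September leaves 203.
October has 31 days (172 left).
November has 30 days (142 left).
December has 31 days (111 left).
January has 31 days (80 left).
February has 29 days (51 left).
March has 31 days (20 left).
20 days into April → April 20, 2036.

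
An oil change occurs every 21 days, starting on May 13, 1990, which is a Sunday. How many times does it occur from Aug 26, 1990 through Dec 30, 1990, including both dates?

7

Occurrences land 21·i days after May 13, 1990 for i = 0, 1, 2, …
Aug 26, 1990 is 105 days after the start; 105 ÷ 21 = 5 remainder 0. First occurrence in the window: #6 on Aug 26, 1990 (5×21 = 105 days in).
Dec 30, 1990 is 231 days after the start; 231 ÷ 21 = 11 remainder 0. Last occurrence in the window: #12 on Dec 30, 1990.
Occurrences #6 through #12: 7 in total.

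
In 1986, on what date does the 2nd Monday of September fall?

September 8, 1986

September 1986 begins on a Monday, so the first Monday is September 1.
The 2nd Monday is 1 weeks later: 1 + 7 = 8.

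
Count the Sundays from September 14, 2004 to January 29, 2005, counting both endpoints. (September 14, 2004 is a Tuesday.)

September 14, 2004 is a Tuesday; the first Sunday on or after it is September 19, 2004 (5 days later).
From September 19, 2004 to January 29, 2005: 11 + 31 + 30 + 31 + 29 = 132 days (rest of September, October, November, December, January).
132 ÷ 7 = 18 full weeks with remainder 6, so 18 more Sundays after the first → 19.

19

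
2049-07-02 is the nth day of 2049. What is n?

183

Days in months before July: 31 + 28 + 31 + 30 + 31 + 30 = 181.
Plus 2 days into July → day 183.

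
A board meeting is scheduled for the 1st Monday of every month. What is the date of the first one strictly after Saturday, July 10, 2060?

July 2060 starts on a Thursday, so its 1st Monday is July 5, 2060 (4 days in).
That is not after July 10, 2060, so look at August 2060.
August 2060 starts on a Sunday, so its 1st Monday is August 2, 2060 (1 day in).

August 2, 2060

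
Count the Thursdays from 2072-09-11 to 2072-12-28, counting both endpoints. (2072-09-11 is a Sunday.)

2072-09-11 is a Sunday; the first Thursday on or after it is 2072-09-15 (4 days later).
From 2072-09-15 to 2072-12-28: 15 + 31 + 30 + 28 = 104 days (rest of September, October, November, December).
104 ÷ 7 = 14 full weeks with remainder 6, so 14 more Thursdays after the first → 15.

15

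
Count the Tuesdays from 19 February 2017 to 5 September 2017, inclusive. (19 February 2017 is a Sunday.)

29

19 February 2017 is a Sunday; the first Tuesday on or after it is 21 February 2017 (2 days later).
From 21 February 2017 to 5 September 2017: 7 + 31 + 30 + 31 + 30 + 31 + 31 + 5 = 196 days (rest of February, March, April, May, June, July, August, September).
196 ÷ 7 = 28 full weeks with remainder 0, so 28 more Tuesdays after the first → 29.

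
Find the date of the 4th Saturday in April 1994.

1994-04-23

April 1994 begins on a Friday, so the first Saturday is April 2 (1 day later).
The 4th Saturday is 3 weeks later: 2 + 21 = 23.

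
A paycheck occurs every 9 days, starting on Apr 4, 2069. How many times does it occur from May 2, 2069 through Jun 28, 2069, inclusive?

Occurrences land 9·i days after Apr 4, 2069 for i = 0, 1, 2, …
May 2, 2069 is 28 days after the start; 28 ÷ 9 = 3 remainder 1; since the remainder is 1, round up to i = 4. First occurrence in the window: #5 on May 10, 2069 (4×9 = 36 days in).
Jun 28, 2069 is 85 days after the start; 85 ÷ 9 = 9 remainder 4. Last occurrence in the window: #10 on Jun 24, 2069.
Occurrences #5 through #10: 6 in total.

6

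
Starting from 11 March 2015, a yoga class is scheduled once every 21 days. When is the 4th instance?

13 May 2015

The 4th occurrence is 3 intervals after the first: 3 × 21 = 63 days after 11 March 2015.
March has 31 days — 20 days to the end of March leaves 43.
April has 30 days (13 left).
13 days into May → 13 May 2015.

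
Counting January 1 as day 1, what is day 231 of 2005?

January has 31 days (231 − 31 = 200 remain).
February has 28 days (200 − 28 = 172 remain).
March has 31 days (172 − 31 = 141 remain).
April has 30 days (141 − 30 = 111 remain).
May has 31 days (111 − 31 = 80 remain).
June has 30 days (80 − 30 = 50 remain).
July has 31 days (50 − 31 = 19 remain).
19 into August → August 19.

2005-08-19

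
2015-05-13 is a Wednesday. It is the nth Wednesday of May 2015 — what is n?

2nd

Day 13 falls in week ⌈13/7⌉ of the month.
Days 1–7 hold the 1st Wednesday, 8–14 the 2nd, 15–21 the 3rd, 22–28 the 4th, 29–31 the 5th.
13 is in the range for the 2nd.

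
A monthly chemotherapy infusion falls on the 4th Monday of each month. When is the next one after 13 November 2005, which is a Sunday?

November 2005 starts on a Tuesday; its first Monday is the 7th, so the 4th Monday is the 28th — 28 November 2005.
28 November 2005 is after 13 November 2005, so that is the next one.

28 November 2005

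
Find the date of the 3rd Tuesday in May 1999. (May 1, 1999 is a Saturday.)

May 1999 begins on a Saturday, so the first Tuesday is May 4 (3 days later).
The 3rd Tuesday is 2 weeks later: 4 + 14 = 18.

May 18, 1999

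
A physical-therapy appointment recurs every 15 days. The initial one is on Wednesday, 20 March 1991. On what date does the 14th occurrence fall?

The 14th occurrence is 13 intervals after the first: 13 × 15 = 195 days after 20 March 1991.
March has 31 days — 11 days to the end of March leaves 184.
April has 30 days (154 left).
May has 31 days (123 left).
June has 30 days (93 left).
July has 31 days (62 left).
August has 31 days (31 left).
September has 30 days (1 left).
1 day into October → 1 October 1991.

1 October 1991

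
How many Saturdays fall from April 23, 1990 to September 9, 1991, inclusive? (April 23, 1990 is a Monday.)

72

April 23, 1990 is a Monday; the first Saturday on or after it is April 28, 1990 (5 days later).
From April 28, 1990 to September 9, 1991: 247 + 252 = 499 days (rest of 1990, to September 9, 1991 in 1991).
499 ÷ 7 = 71 full weeks with remainder 2, so 71 more Saturdays after the first → 72.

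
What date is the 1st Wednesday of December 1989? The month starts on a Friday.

December 1989 begins on a Friday, so the first Wednesday is December 6 (5 days later).

6 December 1989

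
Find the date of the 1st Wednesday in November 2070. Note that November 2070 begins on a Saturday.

November 2070 begins on a Saturday, so the first Wednesday is November 5 (4 days later).

5 November 2070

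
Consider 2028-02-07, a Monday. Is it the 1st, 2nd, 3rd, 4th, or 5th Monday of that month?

Day 7 falls in week ⌈7/7⌉ of the month.
Days 1–7 hold the 1st Monday, 8–14 the 2nd, 15–21 the 3rd, 22–28 the 4th, 29–31 the 5th.
7 is in the range for the 1st.

1st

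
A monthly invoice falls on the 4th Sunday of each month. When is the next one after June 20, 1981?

June 1981 starts on a Monday; its first Sunday is the 7th, so the 4th Sunday is the 28th — June 28, 1981.
June 28, 1981 is after June 20, 1981, so that is the next one.

June 28, 1981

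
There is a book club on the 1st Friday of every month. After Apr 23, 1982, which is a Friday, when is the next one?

May 7, 1982

Apr 1982 starts on a Thursday, so its 1st Friday is Apr 2, 1982 (1 day in).
That is not after Apr 23, 1982, so look at May 1982.
May 1982 starts on a Saturday, so its 1st Friday is May 7, 1982 (6 days in).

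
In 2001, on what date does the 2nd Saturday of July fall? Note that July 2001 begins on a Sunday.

July 2001 begins on a Sunday, so the first Saturday is July 7 (6 days later).
The 2nd Saturday is 1 weeks later: 7 + 7 = 14.

July 14, 2001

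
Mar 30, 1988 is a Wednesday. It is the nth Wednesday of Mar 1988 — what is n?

Day 30 falls in week ⌈30/7⌉ of the month.
Days 1–7 hold the 1st Wednesday, 8–14 the 2nd, 15–21 the 3rd, 22–28 the 4th, 29–31 the 5th.
30 is in the range for the 5th.

5th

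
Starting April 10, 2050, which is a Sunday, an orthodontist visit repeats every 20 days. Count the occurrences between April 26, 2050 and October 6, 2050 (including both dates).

Occurrences land 20·i days after April 10, 2050 for i = 0, 1, 2, …
April 26, 2050 is 16 days after the start; 16 ÷ 20 = 0 remainder 16; since the remainder is 16, round up to i = 1. First occurrence in the window: #2 on April 30, 2050 (1×20 = 20 days in).
October 6, 2050 is 179 days after the start; 179 ÷ 20 = 8 remainder 19. Last occurrence in the window: #9 on September 17, 2050.
Occurrences #2 through #9: 8 in total.

8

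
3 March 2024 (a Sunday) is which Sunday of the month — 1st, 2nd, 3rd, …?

1st

Day 3 falls in week ⌈3/7⌉ of the month.
Days 1–7 hold the 1st Sunday, 8–14 the 2nd, 15–21 the 3rd, 22–28 the 4th, 29–31 the 5th.
3 is in the range for the 1st.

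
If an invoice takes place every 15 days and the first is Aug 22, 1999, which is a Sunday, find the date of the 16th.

The 16th occurrence is 15 intervals after the first: 15 × 15 = 225 days after Aug 22, 1999.
Aug has 31 days — 9 days to the end of Aug leaves 216.
Sep has 30 days (186 left).
Oct has 31 days (155 left).
Nov has 30 days (125 left).
Dec has 31 days (94 left).
Jan has 31 days (63 left).
Feb has 29 days (34 left).
Mar has 31 days (3 left).
3 days into Apr → Apr 3, 2000.

Apr 3, 2000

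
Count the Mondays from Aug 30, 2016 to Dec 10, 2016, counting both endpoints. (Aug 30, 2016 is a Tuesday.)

14

Aug 30, 2016 is a Tuesday; the first Monday on or after it is Sep 5, 2016 (6 days later).
From Sep 5, 2016 to Dec 10, 2016: 25 + 31 + 30 + 10 = 96 days (rest of Sep, Oct, Nov, Dec).
96 ÷ 7 = 13 full weeks with remainder 5, so 13 more Mondays after the first → 14.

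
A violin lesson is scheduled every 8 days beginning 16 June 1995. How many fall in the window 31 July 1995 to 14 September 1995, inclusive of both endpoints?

6

Occurrences land 8·i days after 16 June 1995 for i = 0, 1, 2, …
31 July 1995 is 45 days after the start; 45 ÷ 8 = 5 remainder 5; since the remainder is 5, round up to i = 6. First occurrence in the window: #7 on 3 August 1995 (6×8 = 48 days in).
14 September 1995 is 90 days after the start; 90 ÷ 8 = 11 remainder 2. Last occurrence in the window: #12 on 12 September 1995.
Occurrences #7 through #12: 6 in total.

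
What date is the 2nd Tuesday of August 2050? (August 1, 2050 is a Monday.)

9 August 2050

August 2050 begins on a Monday, so the first Tuesday is August 2 (1 day later).
The 2nd Tuesday is 1 weeks later: 2 + 7 = 9.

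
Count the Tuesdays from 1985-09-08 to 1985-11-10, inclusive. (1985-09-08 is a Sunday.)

9

1985-09-08 is a Sunday; the first Tuesday on or after it is 1985-09-10 (2 days later).
From 1985-09-10 to 1985-11-10: 20 + 31 + 10 = 61 days (rest of September, October, November).
61 ÷ 7 = 8 full weeks with remainder 5, so 8 more Tuesdays after the first → 9.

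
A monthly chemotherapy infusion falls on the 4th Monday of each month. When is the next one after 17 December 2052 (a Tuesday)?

23 December 2052

December 2052 starts on a Sunday; its first Monday is the 2nd, so the 4th Monday is the 23rd — 23 December 2052.
23 December 2052 is after 17 December 2052, so that is the next one.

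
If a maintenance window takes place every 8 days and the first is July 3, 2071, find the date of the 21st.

December 10, 2071

The 21st occurrence is 20 intervals after the first: 20 × 8 = 160 days after July 3, 2071.
July has 31 days — 28 days to the end of July leaves 132.
August has 31 days (101 left).
September has 30 days (71 left).
October has 31 days (40 left).
November has 30 days (10 left).
10 days into December → December 10, 2071.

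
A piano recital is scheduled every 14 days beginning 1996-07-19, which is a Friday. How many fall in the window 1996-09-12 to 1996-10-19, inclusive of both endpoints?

3

Occurrences land 14·i days after 1996-07-19 for i = 0, 1, 2, …
1996-09-12 is 55 days after the start; 55 ÷ 14 = 3 remainder 13; since the remainder is 13, round up to i = 4. First occurrence in the window: #5 on 1996-09-13 (4×14 = 56 days in).
1996-10-19 is 92 days after the start; 92 ÷ 14 = 6 remainder 8. Last occurrence in the window: #7 on 1996-10-11.
Occurrences #5 through #7: 3 in total.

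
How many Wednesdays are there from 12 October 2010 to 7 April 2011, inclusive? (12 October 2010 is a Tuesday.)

12 October 2010 is a Tuesday; the first Wednesday on or after it is 13 October 2010 (1 day later).
From 13 October 2010 to 7 April 2011: 18 + 30 + 31 + 31 + 28 + 31 + 7 = 176 days (rest of October, November, December, January, February, March, April).
176 ÷ 7 = 25 full weeks with remainder 1, so 25 more Wednesdays after the first → 26.

26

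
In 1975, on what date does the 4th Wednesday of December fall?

24 December 1975

The first Wednesday of December 1975 is December 3.
The 4th Wednesday is 3 weeks later: 3 + 21 = 24.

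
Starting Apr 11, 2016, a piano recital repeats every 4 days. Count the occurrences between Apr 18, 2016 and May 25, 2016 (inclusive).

Occurrences land 4·i days after Apr 11, 2016 for i = 0, 1, 2, …
Apr 18, 2016 is 7 days after the start; 7 ÷ 4 = 1 remainder 3; since the remainder is 3, round up to i = 2. First occurrence in the window: #3 on Apr 19, 2016 (2×4 = 8 days in).
May 25, 2016 is 44 days after the start; 44 ÷ 4 = 11 remainder 0. Last occurrence in the window: #12 on May 25, 2016.
Occurrences #3 through #12: 10 in total.

10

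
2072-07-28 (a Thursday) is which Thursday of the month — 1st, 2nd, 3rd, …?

Day 28 falls in week ⌈28/7⌉ of the month.
Days 1–7 hold the 1st Thursday, 8–14 the 2nd, 15–21 the 3rd, 22–28 the 4th, 29–31 the 5th.
28 is in the range for the 4th.

4th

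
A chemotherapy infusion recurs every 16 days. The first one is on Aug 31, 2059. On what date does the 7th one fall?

Dec 5, 2059

The 7th occurrence is 6 intervals after the first: 6 × 16 = 96 days after Aug 31, 2059.
Aug has 31 days — 0 days to the end of Aug leaves 96.
Sep has 30 days (66 left).
Oct has 31 days (35 left).
Nov has 30 days (5 left).
5 days into Dec → Dec 5, 2059.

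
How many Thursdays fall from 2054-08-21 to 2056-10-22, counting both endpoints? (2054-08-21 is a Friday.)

113

2054-08-21 is a Friday; the first Thursday on or after it is 2054-08-27 (6 days later).
From 2054-08-27 to 2056-10-22: 126 + 365 + 296 = 787 days (rest of 2054, 2055, to 2056-10-22 in 2056).
787 ÷ 7 = 112 full weeks with remainder 3, so 112 more Thursdays after the first → 113.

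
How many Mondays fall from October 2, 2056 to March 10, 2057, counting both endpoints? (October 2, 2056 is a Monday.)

23

October 2, 2056 is a Monday; the first Monday on or after it is October 2, 2056.
From October 2, 2056 to March 10, 2057: 29 + 30 + 31 + 31 + 28 + 10 = 159 days (rest of October, November, December, January, February, March).
159 ÷ 7 = 22 full weeks with remainder 5, so 22 more Mondays after the first → 23.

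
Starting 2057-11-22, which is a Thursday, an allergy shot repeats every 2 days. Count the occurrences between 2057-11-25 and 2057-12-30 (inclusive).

Occurrences land 2·i days after 2057-11-22 for i = 0, 1, 2, …
2057-11-25 is 3 days after the start; 3 ÷ 2 = 1 remainder 1; since the remainder is 1, round up to i = 2. First occurrence in the window: #3 on 2057-11-26 (2×2 = 4 days in).
2057-12-30 is 38 days after the start; 38 ÷ 2 = 19 remainder 0. Last occurrence in the window: #20 on 2057-12-30.
Occurrences #3 through #20: 18 in total.

18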